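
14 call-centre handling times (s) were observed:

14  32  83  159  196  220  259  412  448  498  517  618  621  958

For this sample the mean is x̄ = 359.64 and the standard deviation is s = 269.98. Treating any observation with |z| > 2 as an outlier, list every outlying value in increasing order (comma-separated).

Cutoffs at x̄ ± 2s: 359.64 ± 2·269.98 = [-180.32, 899.60].
958: z = 2.22, |z| > 2 → outlier.
Every other value lies within [-180.32, 899.60].

958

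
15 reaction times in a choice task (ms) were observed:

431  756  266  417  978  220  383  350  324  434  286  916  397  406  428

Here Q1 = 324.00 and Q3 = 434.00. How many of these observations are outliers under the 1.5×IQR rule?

IQR = 110.00; fences at 324.00 − 165.00 = 159.00 and 434.00 + 165.00 = 599.00.
Outside the cutoffs: 756, 916, 978.

3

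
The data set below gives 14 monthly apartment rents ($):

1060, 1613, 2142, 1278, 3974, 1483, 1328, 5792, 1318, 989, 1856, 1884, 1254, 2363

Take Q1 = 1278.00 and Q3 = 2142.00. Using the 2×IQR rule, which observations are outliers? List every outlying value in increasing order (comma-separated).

3974, 5792

IQR = Q3 − Q1 = 2142.00 − 1278.00 = 864.00.
Lower fence = Q1 − 2·IQR = 1278.00 − 1728.00 = -450.00.
Upper fence = Q3 + 2·IQR = 2142.00 + 1728.00 = 3870.00.
3974 > 3870.00 → outlier.
5792 > 3870.00 → outlier.
All remaining values lie within [-450.00, 3870.00].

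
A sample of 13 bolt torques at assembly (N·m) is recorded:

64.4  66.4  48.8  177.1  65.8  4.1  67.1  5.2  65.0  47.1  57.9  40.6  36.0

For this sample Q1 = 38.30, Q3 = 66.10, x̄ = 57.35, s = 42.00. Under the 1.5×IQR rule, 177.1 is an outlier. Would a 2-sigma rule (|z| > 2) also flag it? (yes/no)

yes

z = (177.1 − 57.35) / 42.00 = 2.85.
|z| = 2.85 > 2.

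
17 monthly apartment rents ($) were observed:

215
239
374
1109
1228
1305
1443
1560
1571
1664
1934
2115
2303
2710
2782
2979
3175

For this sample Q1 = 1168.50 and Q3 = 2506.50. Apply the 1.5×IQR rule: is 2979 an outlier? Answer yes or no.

no

IQR = Q3 − Q1 = 2506.50 − 1168.50 = 1338.00.
Lower fence = Q1 − 1.5·IQR = 1168.50 − 2007.00 = -838.50.
Upper fence = Q3 + 1.5·IQR = 2506.50 + 2007.00 = 4513.50.
2979 lies within [-838.50, 4513.50].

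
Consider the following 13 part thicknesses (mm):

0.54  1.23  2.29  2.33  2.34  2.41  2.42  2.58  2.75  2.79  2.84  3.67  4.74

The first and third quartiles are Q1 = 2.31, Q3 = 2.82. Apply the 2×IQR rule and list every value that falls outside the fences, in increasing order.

IQR = Q3 − Q1 = 2.82 − 2.31 = 0.51.
Lower fence = Q1 − 2·IQR = 2.31 − 1.02 = 1.29.
Upper fence = Q3 + 2·IQR = 2.82 + 1.02 = 3.84.
0.54 < 1.29 → outlier.
1.23 < 1.29 → outlier.
4.74 > 3.84 → outlier.
All remaining values lie within [1.29, 3.84].

0.54, 1.23, 4.74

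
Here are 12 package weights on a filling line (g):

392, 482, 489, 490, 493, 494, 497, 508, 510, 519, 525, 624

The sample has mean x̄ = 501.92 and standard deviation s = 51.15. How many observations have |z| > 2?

Cutoffs: x̄ ± 2s = [399.62, 604.22].
Outside the cutoffs: 392, 624.

2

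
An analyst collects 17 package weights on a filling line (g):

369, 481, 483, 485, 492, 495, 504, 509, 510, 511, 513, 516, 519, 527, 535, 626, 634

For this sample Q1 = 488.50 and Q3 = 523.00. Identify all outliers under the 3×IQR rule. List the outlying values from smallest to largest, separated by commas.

369, 634

IQR = Q3 − Q1 = 523.00 − 488.50 = 34.50.
Lower fence = Q1 − 3·IQR = 488.50 − 103.50 = 385.00.
Upper fence = Q3 + 3·IQR = 523.00 + 103.50 = 626.50.
369 < 385.00 → outlier.
634 > 626.50 → outlier.
All remaining values lie within [385.00, 626.50].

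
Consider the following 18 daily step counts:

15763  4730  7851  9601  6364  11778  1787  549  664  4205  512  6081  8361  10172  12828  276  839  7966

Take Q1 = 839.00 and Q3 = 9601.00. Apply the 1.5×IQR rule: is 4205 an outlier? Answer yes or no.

IQR = Q3 − Q1 = 9601.00 − 839.00 = 8762.00.
Lower fence = Q1 − 1.5·IQR = 839.00 − 13143.00 = -12304.00.
Upper fence = Q3 + 1.5·IQR = 9601.00 + 13143.00 = 22744.00.
4205 lies within [-12304.00, 22744.00].

no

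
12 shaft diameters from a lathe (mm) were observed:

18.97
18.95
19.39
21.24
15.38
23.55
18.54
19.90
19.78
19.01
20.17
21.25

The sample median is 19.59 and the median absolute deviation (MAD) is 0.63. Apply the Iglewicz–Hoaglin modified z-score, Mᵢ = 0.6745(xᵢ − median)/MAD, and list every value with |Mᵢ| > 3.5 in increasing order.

|Mᵢ| > 3.5 ⇔ |xᵢ − 19.59| > 3.5·0.63/0.6745 = 3.27.
So outliers lie outside [16.32, 22.86].
15.38: M = -4.51 → outlier.
23.55: M = 4.24 → outlier.

15.38, 23.55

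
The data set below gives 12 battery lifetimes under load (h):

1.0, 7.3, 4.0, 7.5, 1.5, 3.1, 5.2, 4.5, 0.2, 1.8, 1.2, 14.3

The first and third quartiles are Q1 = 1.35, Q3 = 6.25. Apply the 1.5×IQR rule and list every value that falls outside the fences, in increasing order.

14.3

IQR = Q3 − Q1 = 6.25 − 1.35 = 4.90.
Lower fence = Q1 − 1.5·IQR = 1.35 − 7.35 = -6.00.
Upper fence = Q3 + 1.5·IQR = 6.25 + 7.35 = 13.60.
14.3 > 13.60 → outlier.
All remaining values lie within [-6.00, 13.60].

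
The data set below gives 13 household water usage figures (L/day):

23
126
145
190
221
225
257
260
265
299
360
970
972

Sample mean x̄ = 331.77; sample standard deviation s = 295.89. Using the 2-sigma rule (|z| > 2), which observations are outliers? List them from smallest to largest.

Cutoffs at x̄ ± 2s: 331.77 ± 2·295.89 = [-260.01, 923.55].
970: z = 2.16, |z| > 2 → outlier.
972: z = 2.16, |z| > 2 → outlier.
Every other value lies within [-260.01, 923.55].

970, 972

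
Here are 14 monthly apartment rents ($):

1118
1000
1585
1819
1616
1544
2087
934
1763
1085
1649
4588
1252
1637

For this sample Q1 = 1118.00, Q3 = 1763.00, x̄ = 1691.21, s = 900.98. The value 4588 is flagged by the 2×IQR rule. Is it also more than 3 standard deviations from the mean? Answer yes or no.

yes

z = (4588 − 1691.21) / 900.98 = 3.22.
|z| = 3.22 > 3.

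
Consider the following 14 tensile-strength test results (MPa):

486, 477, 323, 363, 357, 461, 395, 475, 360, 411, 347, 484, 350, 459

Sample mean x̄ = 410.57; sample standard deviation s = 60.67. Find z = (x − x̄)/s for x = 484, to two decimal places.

z = (484 − 410.57) / 60.67 = 1.21.

1.21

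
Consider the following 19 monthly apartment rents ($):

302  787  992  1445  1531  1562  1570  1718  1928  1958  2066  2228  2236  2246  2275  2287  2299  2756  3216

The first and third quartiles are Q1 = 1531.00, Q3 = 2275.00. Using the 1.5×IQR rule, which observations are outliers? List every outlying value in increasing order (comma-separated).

IQR = Q3 − Q1 = 2275.00 − 1531.00 = 744.00.
Lower fence = Q1 − 1.5·IQR = 1531.00 − 1116.00 = 415.00.
Upper fence = Q3 + 1.5·IQR = 2275.00 + 1116.00 = 3391.00.
302 < 415.00 → outlier.
All remaining values lie within [415.00, 3391.00].

302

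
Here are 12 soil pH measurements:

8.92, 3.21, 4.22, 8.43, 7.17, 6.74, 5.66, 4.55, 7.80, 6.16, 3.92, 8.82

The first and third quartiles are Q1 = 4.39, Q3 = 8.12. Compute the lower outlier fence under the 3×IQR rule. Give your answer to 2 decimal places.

-6.80

IQR = Q3 − Q1 = 8.12 − 4.39 = 3.73.
Lower fence = Q1 − 3·IQR = 4.39 − 11.19 = -6.80.
Upper fence = Q3 + 3·IQR = 8.12 + 11.19 = 19.31.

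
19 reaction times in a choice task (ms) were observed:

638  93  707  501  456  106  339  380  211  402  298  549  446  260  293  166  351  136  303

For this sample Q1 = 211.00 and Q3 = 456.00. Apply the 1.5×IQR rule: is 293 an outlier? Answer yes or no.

IQR = Q3 − Q1 = 456.00 − 211.00 = 245.00.
Lower fence = Q1 − 1.5·IQR = 211.00 − 367.50 = -156.50.
Upper fence = Q3 + 1.5·IQR = 456.00 + 367.50 = 823.50.
293 lies within [-156.50, 823.50].

no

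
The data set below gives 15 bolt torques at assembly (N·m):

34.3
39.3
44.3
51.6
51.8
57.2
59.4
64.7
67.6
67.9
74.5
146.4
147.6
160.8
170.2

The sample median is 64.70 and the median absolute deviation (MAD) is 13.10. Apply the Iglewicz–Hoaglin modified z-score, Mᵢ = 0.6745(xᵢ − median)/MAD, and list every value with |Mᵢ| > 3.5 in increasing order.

146.4, 147.6, 160.8, 170.2

|Mᵢ| > 3.5 ⇔ |xᵢ − 64.70| > 3.5·13.10/0.6745 = 67.98.
So outliers lie outside [-3.28, 132.68].
146.4: M = 4.21 → outlier.
147.6: M = 4.27 → outlier.
160.8: M = 4.95 → outlier.
170.2: M = 5.43 → outlier.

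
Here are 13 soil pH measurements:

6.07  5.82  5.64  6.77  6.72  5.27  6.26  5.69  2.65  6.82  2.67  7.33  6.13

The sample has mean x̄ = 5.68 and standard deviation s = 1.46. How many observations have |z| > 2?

Cutoffs: x̄ ± 2s = [2.76, 8.60].
Outside the cutoffs: 2.65, 2.67.

2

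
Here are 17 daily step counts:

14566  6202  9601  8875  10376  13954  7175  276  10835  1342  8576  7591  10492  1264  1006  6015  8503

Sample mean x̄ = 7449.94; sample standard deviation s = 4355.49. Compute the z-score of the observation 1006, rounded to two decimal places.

z = (1006 − 7449.94) / 4355.49 = -1.48.

-1.48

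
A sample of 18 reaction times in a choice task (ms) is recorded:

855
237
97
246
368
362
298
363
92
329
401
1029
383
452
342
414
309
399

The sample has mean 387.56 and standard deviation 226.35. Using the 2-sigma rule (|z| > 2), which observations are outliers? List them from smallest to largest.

855, 1029

Cutoffs at x̄ ± 2s: 387.56 ± 2·226.35 = [-65.14, 840.26].
855: z = 2.07, |z| > 2 → outlier.
1029: z = 2.83, |z| > 2 → outlier.
Every other value lies within [-65.14, 840.26].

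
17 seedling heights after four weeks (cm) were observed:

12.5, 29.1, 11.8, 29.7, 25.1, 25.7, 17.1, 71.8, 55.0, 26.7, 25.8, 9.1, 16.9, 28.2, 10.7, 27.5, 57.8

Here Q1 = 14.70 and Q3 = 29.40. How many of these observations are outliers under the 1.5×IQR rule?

IQR = 14.70; fences at 14.70 − 22.05 = -7.35 and 29.40 + 22.05 = 51.45.
Outside the cutoffs: 55.0, 57.8, 71.8.

3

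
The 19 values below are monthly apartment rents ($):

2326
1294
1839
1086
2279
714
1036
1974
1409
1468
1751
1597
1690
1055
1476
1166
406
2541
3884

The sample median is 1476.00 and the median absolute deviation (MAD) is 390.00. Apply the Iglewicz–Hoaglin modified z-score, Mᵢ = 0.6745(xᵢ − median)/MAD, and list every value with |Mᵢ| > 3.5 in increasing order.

|Mᵢ| > 3.5 ⇔ |xᵢ − 1476.00| > 3.5·390.00/0.6745 = 2023.72.
So outliers lie outside [-547.72, 3499.72].
3884: M = 4.16 → outlier.

3884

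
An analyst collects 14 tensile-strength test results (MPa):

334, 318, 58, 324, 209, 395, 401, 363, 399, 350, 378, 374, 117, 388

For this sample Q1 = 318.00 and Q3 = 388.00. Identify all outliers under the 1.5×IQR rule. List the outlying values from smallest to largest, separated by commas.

IQR = Q3 − Q1 = 388.00 − 318.00 = 70.00.
Lower fence = Q1 − 1.5·IQR = 318.00 − 105.00 = 213.00.
Upper fence = Q3 + 1.5·IQR = 388.00 + 105.00 = 493.00.
58 < 213.00 → outlier.
117 < 213.00 → outlier.
209 < 213.00 → outlier.
All remaining values lie within [213.00, 493.00].

58, 117, 209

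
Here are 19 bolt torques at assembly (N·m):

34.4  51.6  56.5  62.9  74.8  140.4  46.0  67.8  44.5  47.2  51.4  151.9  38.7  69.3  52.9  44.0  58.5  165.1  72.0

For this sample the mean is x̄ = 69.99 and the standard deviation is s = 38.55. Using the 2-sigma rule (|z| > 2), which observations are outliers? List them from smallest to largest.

151.9, 165.1

Cutoffs at x̄ ± 2s: 69.99 ± 2·38.55 = [-7.11, 147.09].
151.9: z = 2.12, |z| > 2 → outlier.
165.1: z = 2.47, |z| > 2 → outlier.
Every other value lies within [-7.11, 147.09].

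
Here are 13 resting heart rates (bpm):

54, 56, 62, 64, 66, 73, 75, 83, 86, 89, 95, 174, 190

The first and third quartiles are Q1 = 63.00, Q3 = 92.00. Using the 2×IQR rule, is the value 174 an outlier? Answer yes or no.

yes

IQR = Q3 − Q1 = 92.00 − 63.00 = 29.00.
Lower fence = Q1 − 2·IQR = 63.00 − 58.00 = 5.00.
Upper fence = Q3 + 2·IQR = 92.00 + 58.00 = 150.00.
174 lies above the upper fence.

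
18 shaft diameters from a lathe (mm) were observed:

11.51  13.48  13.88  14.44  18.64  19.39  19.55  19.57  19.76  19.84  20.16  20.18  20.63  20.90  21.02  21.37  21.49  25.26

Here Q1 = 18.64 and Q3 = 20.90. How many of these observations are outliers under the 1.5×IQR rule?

IQR = 2.26; fences at 18.64 − 3.39 = 15.25 and 20.90 + 3.39 = 24.29.
Outside the cutoffs: 11.51, 13.48, 13.88, 14.44, 25.26.

5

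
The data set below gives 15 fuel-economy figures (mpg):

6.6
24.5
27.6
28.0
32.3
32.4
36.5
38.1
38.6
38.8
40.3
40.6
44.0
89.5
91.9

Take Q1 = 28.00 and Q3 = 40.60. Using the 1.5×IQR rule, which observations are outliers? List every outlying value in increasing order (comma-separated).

6.6, 89.5, 91.9

IQR = Q3 − Q1 = 40.60 − 28.00 = 12.60.
Lower fence = Q1 − 1.5·IQR = 28.00 − 18.90 = 9.10.
Upper fence = Q3 + 1.5·IQR = 40.60 + 18.90 = 59.50.
6.6 < 9.10 → outlier.
89.5 > 59.50 → outlier.
91.9 > 59.50 → outlier.
All remaining values lie within [9.10, 59.50].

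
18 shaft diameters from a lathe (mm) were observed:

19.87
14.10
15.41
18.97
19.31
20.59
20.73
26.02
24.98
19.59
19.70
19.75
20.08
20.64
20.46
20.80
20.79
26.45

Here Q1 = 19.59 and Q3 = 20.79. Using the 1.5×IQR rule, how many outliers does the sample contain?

IQR = 1.20; fences at 19.59 − 1.80 = 17.79 and 20.79 + 1.80 = 22.59.
Outside the cutoffs: 14.10, 15.41, 24.98, 26.02, 26.45.

5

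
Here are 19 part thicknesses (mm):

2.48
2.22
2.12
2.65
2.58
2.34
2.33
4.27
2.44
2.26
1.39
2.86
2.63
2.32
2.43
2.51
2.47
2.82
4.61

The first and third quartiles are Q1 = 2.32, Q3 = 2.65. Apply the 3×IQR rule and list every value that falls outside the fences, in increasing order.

IQR = Q3 − Q1 = 2.65 − 2.32 = 0.33.
Lower fence = Q1 − 3·IQR = 2.32 − 0.99 = 1.33.
Upper fence = Q3 + 3·IQR = 2.65 + 0.99 = 3.64.
4.27 > 3.64 → outlier.
4.61 > 3.64 → outlier.
All remaining values lie within [1.33, 3.64].

4.27, 4.61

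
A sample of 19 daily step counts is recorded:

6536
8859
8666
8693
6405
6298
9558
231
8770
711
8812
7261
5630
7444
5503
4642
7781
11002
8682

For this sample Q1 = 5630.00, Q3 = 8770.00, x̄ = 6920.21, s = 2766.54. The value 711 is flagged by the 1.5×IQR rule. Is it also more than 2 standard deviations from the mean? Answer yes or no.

z = (711 − 6920.21) / 2766.54 = -2.24.
|z| = 2.24 > 2.

yes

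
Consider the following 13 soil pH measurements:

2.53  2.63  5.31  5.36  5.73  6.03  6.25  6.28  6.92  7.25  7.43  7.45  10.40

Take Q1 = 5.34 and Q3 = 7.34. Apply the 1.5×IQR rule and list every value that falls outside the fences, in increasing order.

10.40

IQR = Q3 − Q1 = 7.34 − 5.34 = 2.00.
Lower fence = Q1 − 1.5·IQR = 5.34 − 3.00 = 2.34.
Upper fence = Q3 + 1.5·IQR = 7.34 + 3.00 = 10.34.
10.40 > 10.34 → outlier.
All remaining values lie within [2.34, 10.34].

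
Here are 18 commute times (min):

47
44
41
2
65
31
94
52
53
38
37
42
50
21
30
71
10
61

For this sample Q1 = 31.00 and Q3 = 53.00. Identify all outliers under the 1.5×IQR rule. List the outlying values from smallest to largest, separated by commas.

IQR = Q3 − Q1 = 53.00 − 31.00 = 22.00.
Lower fence = Q1 − 1.5·IQR = 31.00 − 33.00 = -2.00.
Upper fence = Q3 + 1.5·IQR = 53.00 + 33.00 = 86.00.
94 > 86.00 → outlier.
All remaining values lie within [-2.00, 86.00].

94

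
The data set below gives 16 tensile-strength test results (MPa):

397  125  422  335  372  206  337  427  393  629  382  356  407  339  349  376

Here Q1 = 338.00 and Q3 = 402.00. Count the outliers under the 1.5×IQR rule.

3

IQR = 64.00; fences at 338.00 − 96.00 = 242.00 and 402.00 + 96.00 = 498.00.
Outside the cutoffs: 125, 206, 629.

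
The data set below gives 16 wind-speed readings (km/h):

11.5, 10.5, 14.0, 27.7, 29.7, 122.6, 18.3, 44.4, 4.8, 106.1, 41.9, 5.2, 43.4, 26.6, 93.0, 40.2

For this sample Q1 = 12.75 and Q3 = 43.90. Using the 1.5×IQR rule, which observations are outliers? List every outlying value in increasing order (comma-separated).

93.0, 106.1, 122.6

IQR = Q3 − Q1 = 43.90 − 12.75 = 31.15.
Lower fence = Q1 − 1.5·IQR = 12.75 − 46.725 = -33.975.
Upper fence = Q3 + 1.5·IQR = 43.90 + 46.725 = 90.625.
93.0 > 90.625 → outlier.
106.1 > 90.625 → outlier.
122.6 > 90.625 → outlier.
All remaining values lie within [-33.975, 90.625].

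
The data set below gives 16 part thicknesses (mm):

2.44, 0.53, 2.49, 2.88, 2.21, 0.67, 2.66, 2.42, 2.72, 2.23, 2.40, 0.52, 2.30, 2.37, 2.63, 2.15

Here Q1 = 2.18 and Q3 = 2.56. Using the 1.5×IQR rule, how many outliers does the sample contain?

IQR = 0.38; fences at 2.18 − 0.57 = 1.61 and 2.56 + 0.57 = 3.13.
Outside the cutoffs: 0.52, 0.53, 0.67.

3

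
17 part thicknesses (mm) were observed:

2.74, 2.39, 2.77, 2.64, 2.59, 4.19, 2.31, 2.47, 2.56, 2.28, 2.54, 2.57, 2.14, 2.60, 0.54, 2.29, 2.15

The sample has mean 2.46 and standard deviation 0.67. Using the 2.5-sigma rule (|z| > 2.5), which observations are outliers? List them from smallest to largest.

0.54, 4.19

Cutoffs at x̄ ± 2.5s: 2.46 ± 2.5·0.67 = [0.785, 4.135].
0.54: z = -2.87, |z| > 2.5 → outlier.
4.19: z = 2.58, |z| > 2.5 → outlier.
Every other value lies within [0.785, 4.135].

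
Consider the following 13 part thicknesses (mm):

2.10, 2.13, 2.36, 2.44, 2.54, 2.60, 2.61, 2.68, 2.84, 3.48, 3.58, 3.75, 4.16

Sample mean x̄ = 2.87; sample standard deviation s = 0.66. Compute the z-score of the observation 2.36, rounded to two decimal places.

z = (2.36 − 2.87) / 0.66 = -0.77.

-0.77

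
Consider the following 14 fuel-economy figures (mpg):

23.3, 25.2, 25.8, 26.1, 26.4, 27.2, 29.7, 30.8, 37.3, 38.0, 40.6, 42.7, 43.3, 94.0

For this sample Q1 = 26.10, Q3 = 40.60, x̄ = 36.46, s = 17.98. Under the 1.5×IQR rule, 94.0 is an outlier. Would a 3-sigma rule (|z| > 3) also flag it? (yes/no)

z = (94.0 − 36.46) / 17.98 = 3.20.
|z| = 3.20 > 3.

yes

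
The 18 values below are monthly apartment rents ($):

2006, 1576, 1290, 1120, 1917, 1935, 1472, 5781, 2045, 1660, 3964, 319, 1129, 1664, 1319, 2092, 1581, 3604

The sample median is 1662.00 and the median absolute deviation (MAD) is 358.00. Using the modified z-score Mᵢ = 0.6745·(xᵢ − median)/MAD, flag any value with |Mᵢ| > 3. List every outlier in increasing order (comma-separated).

|Mᵢ| > 3 ⇔ |xᵢ − 1662.00| > 3·358.00/0.6745 = 1592.29.
So outliers lie outside [69.71, 3254.29].
3604: M = 3.66 → outlier.
3964: M = 4.34 → outlier.
5781: M = 7.76 → outlier.

3604, 3964, 5781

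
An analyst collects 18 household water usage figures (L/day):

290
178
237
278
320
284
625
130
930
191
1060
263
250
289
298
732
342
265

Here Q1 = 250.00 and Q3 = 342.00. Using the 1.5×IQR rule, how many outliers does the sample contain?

IQR = 92.00; fences at 250.00 − 138.00 = 112.00 and 342.00 + 138.00 = 480.00.
Outside the cutoffs: 625, 732, 930, 1060.

4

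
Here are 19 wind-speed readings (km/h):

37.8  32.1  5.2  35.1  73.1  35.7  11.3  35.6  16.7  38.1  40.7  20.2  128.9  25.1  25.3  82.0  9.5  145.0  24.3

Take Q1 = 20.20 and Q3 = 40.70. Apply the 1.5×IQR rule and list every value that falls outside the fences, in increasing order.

IQR = Q3 − Q1 = 40.70 − 20.20 = 20.50.
Lower fence = Q1 − 1.5·IQR = 20.20 − 30.75 = -10.55.
Upper fence = Q3 + 1.5·IQR = 40.70 + 30.75 = 71.45.
73.1 > 71.45 → outlier.
82.0 > 71.45 → outlier.
128.9 > 71.45 → outlier.
145.0 > 71.45 → outlier.
All remaining values lie within [-10.55, 71.45].

73.1, 82.0, 128.9, 145.0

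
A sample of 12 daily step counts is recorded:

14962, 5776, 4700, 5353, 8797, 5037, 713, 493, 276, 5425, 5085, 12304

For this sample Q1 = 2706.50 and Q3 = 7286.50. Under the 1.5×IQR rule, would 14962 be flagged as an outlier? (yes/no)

IQR = Q3 − Q1 = 7286.50 − 2706.50 = 4580.00.
Lower fence = Q1 − 1.5·IQR = 2706.50 − 6870.00 = -4163.50.
Upper fence = Q3 + 1.5·IQR = 7286.50 + 6870.00 = 14156.50.
14962 lies above the upper fence.

yes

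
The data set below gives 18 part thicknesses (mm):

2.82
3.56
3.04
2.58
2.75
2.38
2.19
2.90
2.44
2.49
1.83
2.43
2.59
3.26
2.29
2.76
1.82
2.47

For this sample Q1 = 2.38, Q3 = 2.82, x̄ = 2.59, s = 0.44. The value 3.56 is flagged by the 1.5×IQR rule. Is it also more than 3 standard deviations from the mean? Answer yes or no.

z = (3.56 − 2.59) / 0.44 = 2.20.
|z| = 2.20 ≤ 3.

no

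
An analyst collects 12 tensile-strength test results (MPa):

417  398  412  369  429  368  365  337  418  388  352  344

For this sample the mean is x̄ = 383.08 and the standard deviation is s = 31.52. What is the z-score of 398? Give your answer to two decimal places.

z = (398 − 383.08) / 31.52 = 0.47.

0.47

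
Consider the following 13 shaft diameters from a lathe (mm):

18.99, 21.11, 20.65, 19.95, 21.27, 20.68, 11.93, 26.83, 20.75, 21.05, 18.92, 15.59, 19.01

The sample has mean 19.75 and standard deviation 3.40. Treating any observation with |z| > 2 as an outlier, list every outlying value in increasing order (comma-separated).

11.93, 26.83

Cutoffs at x̄ ± 2s: 19.75 ± 2·3.40 = [12.95, 26.55].
11.93: z = -2.30, |z| > 2 → outlier.
26.83: z = 2.08, |z| > 2 → outlier.
Every other value lies within [12.95, 26.55].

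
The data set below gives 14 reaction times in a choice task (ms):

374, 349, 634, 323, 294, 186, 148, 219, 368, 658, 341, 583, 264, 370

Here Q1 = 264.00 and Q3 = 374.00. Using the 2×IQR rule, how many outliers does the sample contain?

IQR = 110.00; fences at 264.00 − 220.00 = 44.00 and 374.00 + 220.00 = 594.00.
Outside the cutoffs: 634, 658.

2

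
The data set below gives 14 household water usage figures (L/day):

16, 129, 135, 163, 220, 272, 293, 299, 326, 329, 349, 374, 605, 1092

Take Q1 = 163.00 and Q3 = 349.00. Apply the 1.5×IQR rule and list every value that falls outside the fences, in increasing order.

IQR = Q3 − Q1 = 349.00 − 163.00 = 186.00.
Lower fence = Q1 − 1.5·IQR = 163.00 − 279.00 = -116.00.
Upper fence = Q3 + 1.5·IQR = 349.00 + 279.00 = 628.00.
1092 > 628.00 → outlier.
All remaining values lie within [-116.00, 628.00].

1092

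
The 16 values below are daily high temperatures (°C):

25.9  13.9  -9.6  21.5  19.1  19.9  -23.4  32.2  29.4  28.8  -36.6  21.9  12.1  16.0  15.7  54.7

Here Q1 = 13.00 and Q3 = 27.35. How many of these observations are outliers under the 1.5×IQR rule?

IQR = 14.35; fences at 13.00 − 21.525 = -8.525 and 27.35 + 21.525 = 48.875.
Outside the cutoffs: -36.6, -23.4, -9.6, 54.7.

4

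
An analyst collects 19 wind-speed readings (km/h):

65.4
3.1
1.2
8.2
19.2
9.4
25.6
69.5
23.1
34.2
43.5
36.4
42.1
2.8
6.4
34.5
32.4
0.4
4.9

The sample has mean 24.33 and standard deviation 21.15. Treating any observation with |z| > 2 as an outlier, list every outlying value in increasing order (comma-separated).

Cutoffs at x̄ ± 2s: 24.33 ± 2·21.15 = [-17.97, 66.63].
69.5: z = 2.14, |z| > 2 → outlier.
Every other value lies within [-17.97, 66.63].

69.5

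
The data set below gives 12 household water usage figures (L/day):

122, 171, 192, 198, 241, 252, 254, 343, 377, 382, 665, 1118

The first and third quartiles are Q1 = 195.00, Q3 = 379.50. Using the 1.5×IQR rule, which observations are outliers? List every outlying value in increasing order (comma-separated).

665, 1118

IQR = Q3 − Q1 = 379.50 − 195.00 = 184.50.
Lower fence = Q1 − 1.5·IQR = 195.00 − 276.75 = -81.75.
Upper fence = Q3 + 1.5·IQR = 379.50 + 276.75 = 656.25.
665 > 656.25 → outlier.
1118 > 656.25 → outlier.
All remaining values lie within [-81.75, 656.25].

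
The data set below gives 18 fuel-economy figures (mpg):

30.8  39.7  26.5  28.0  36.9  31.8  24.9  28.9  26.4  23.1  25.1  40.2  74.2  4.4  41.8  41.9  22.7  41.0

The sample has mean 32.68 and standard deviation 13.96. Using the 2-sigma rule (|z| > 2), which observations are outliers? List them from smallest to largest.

Cutoffs at x̄ ± 2s: 32.68 ± 2·13.96 = [4.76, 60.60].
4.4: z = -2.03, |z| > 2 → outlier.
74.2: z = 2.97, |z| > 2 → outlier.
Every other value lies within [4.76, 60.60].

4.4, 74.2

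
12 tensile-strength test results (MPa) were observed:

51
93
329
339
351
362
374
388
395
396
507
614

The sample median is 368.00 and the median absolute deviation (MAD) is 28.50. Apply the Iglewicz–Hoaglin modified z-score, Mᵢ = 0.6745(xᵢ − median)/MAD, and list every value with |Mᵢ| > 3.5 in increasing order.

|Mᵢ| > 3.5 ⇔ |xᵢ − 368.00| > 3.5·28.50/0.6745 = 147.89.
So outliers lie outside [220.11, 515.89].
51: M = -7.50 → outlier.
93: M = -6.51 → outlier.
614: M = 5.82 → outlier.

51, 93, 614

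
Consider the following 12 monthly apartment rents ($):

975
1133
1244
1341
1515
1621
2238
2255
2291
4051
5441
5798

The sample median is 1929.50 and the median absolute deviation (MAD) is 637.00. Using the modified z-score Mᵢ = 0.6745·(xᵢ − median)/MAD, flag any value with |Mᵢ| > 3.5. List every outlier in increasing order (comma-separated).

|Mᵢ| > 3.5 ⇔ |xᵢ − 1929.50| > 3.5·637.00/0.6745 = 3305.41.
So outliers lie outside [-1375.91, 5234.91].
5441: M = 3.72 → outlier.
5798: M = 4.10 → outlier.

5441, 5798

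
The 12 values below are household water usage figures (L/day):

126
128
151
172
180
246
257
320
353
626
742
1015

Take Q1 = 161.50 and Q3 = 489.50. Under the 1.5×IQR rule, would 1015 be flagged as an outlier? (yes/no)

yes

IQR = Q3 − Q1 = 489.50 − 161.50 = 328.00.
Lower fence = Q1 − 1.5·IQR = 161.50 − 492.00 = -330.50.
Upper fence = Q3 + 1.5·IQR = 489.50 + 492.00 = 981.50.
1015 lies above the upper fence.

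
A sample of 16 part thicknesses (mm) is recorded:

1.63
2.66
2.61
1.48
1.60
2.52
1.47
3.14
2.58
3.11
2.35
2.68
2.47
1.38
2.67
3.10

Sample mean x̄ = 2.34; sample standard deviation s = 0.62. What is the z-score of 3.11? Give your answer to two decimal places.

1.24

z = (3.11 − 2.34) / 0.62 = 1.24.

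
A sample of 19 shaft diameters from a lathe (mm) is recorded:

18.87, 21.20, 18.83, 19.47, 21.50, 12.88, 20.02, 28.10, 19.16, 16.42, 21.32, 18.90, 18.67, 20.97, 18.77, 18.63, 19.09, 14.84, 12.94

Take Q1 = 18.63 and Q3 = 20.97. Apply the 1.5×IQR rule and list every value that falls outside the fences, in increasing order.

IQR = Q3 − Q1 = 20.97 − 18.63 = 2.34.
Lower fence = Q1 − 1.5·IQR = 18.63 − 3.51 = 15.12.
Upper fence = Q3 + 1.5·IQR = 20.97 + 3.51 = 24.48.
12.88 < 15.12 → outlier.
12.94 < 15.12 → outlier.
14.84 < 15.12 → outlier.
28.10 > 24.48 → outlier.
All remaining values lie within [15.12, 24.48].

12.88, 12.94, 14.84, 28.10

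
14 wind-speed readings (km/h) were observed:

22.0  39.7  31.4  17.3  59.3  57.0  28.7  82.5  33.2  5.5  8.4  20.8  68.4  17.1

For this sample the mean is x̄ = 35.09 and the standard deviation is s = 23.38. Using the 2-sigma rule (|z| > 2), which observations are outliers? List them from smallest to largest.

82.5

Cutoffs at x̄ ± 2s: 35.09 ± 2·23.38 = [-11.67, 81.85].
82.5: z = 2.03, |z| > 2 → outlier.
Every other value lies within [-11.67, 81.85].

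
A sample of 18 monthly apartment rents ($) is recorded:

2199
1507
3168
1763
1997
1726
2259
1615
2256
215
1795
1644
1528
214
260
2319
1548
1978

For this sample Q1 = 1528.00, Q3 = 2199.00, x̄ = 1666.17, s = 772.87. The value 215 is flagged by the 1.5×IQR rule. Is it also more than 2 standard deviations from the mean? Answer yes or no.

no

z = (215 − 1666.17) / 772.87 = -1.88.
|z| = 1.88 ≤ 2.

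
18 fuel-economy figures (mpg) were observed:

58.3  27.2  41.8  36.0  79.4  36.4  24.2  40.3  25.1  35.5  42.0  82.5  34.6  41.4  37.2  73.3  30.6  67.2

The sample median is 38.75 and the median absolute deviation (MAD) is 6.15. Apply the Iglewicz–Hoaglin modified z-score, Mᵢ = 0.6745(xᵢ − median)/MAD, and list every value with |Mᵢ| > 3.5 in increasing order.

73.3, 79.4, 82.5

|Mᵢ| > 3.5 ⇔ |xᵢ − 38.75| > 3.5·6.15/0.6745 = 31.91.
So outliers lie outside [6.84, 70.66].
73.3: M = 3.79 → outlier.
79.4: M = 4.46 → outlier.
82.5: M = 4.80 → outlier.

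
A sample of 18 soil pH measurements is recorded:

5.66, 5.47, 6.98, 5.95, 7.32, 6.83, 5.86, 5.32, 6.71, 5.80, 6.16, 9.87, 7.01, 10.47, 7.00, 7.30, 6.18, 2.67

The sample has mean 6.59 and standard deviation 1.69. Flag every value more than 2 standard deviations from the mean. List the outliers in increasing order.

2.67, 10.47

Cutoffs at x̄ ± 2s: 6.59 ± 2·1.69 = [3.21, 9.97].
2.67: z = -2.32, |z| > 2 → outlier.
10.47: z = 2.30, |z| > 2 → outlier.
Every other value lies within [3.21, 9.97].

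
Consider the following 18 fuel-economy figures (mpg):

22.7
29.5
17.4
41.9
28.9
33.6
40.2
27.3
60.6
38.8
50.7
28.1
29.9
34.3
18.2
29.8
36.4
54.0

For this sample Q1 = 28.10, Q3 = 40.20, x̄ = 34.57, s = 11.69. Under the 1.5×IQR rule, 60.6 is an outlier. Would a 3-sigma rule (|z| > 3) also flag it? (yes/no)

no

z = (60.6 − 34.57) / 11.69 = 2.23.
|z| = 2.23 ≤ 3.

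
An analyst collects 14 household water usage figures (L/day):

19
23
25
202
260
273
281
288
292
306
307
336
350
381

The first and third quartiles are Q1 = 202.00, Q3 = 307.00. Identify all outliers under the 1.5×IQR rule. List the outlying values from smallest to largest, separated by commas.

IQR = Q3 − Q1 = 307.00 − 202.00 = 105.00.
Lower fence = Q1 − 1.5·IQR = 202.00 − 157.50 = 44.50.
Upper fence = Q3 + 1.5·IQR = 307.00 + 157.50 = 464.50.
19 < 44.50 → outlier.
23 < 44.50 → outlier.
25 < 44.50 → outlier.
All remaining values lie within [44.50, 464.50].

19, 23, 25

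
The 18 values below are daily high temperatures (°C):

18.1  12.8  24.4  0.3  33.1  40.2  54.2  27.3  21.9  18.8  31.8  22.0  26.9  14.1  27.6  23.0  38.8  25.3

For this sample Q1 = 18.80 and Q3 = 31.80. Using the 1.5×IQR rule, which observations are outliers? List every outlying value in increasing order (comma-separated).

IQR = Q3 − Q1 = 31.80 − 18.80 = 13.00.
Lower fence = Q1 − 1.5·IQR = 18.80 − 19.50 = -0.70.
Upper fence = Q3 + 1.5·IQR = 31.80 + 19.50 = 51.30.
54.2 > 51.30 → outlier.
All remaining values lie within [-0.70, 51.30].

54.2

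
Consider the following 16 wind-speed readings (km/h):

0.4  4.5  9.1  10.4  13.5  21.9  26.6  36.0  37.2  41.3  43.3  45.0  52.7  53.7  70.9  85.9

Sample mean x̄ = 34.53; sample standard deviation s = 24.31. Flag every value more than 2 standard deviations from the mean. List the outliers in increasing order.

Cutoffs at x̄ ± 2s: 34.53 ± 2·24.31 = [-14.09, 83.15].
85.9: z = 2.11, |z| > 2 → outlier.
Every other value lies within [-14.09, 83.15].

85.9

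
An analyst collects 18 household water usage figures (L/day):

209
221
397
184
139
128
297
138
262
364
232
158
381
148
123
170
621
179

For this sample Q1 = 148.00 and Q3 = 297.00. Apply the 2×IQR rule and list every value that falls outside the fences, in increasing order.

IQR = Q3 − Q1 = 297.00 − 148.00 = 149.00.
Lower fence = Q1 − 2·IQR = 148.00 − 298.00 = -150.00.
Upper fence = Q3 + 2·IQR = 297.00 + 298.00 = 595.00.
621 > 595.00 → outlier.
All remaining values lie within [-150.00, 595.00].

621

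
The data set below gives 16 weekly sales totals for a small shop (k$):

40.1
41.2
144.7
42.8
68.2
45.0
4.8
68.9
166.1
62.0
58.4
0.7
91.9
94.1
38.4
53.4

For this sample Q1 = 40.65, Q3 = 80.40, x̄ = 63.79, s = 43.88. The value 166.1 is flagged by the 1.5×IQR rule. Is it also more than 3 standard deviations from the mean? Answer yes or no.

z = (166.1 − 63.79) / 43.88 = 2.33.
|z| = 2.33 ≤ 3.

no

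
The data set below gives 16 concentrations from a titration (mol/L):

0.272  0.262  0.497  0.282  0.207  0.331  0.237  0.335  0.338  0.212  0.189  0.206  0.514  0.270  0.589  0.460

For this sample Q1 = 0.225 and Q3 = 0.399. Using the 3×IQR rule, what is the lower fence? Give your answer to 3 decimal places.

-0.297

IQR = Q3 − Q1 = 0.399 − 0.225 = 0.174.
Lower fence = Q1 − 3·IQR = 0.225 − 0.522 = -0.297.
Upper fence = Q3 + 3·IQR = 0.399 + 0.522 = 0.921.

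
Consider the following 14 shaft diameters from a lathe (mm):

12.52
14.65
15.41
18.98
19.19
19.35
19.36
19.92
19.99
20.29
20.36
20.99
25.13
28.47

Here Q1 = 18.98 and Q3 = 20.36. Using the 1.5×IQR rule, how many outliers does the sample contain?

5

IQR = 1.38; fences at 18.98 − 2.07 = 16.91 and 20.36 + 2.07 = 22.43.
Outside the cutoffs: 12.52, 14.65, 15.41, 25.13, 28.47.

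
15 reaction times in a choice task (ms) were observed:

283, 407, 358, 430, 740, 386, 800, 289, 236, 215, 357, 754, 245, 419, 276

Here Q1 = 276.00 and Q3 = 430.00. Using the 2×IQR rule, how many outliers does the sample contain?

IQR = 154.00; fences at 276.00 − 308.00 = -32.00 and 430.00 + 308.00 = 738.00.
Outside the cutoffs: 740, 754, 800.

3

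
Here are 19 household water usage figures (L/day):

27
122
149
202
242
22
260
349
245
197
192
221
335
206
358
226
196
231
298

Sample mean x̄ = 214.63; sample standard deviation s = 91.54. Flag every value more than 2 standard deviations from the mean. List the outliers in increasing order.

Cutoffs at x̄ ± 2s: 214.63 ± 2·91.54 = [31.55, 397.71].
22: z = -2.10, |z| > 2 → outlier.
27: z = -2.05, |z| > 2 → outlier.
Every other value lies within [31.55, 397.71].

22, 27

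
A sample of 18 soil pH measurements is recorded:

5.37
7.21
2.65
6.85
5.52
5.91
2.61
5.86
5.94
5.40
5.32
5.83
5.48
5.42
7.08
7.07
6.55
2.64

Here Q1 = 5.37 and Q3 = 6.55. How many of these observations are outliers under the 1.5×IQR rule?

IQR = 1.18; fences at 5.37 − 1.77 = 3.60 and 6.55 + 1.77 = 8.32.
Outside the cutoffs: 2.61, 2.64, 2.65.

3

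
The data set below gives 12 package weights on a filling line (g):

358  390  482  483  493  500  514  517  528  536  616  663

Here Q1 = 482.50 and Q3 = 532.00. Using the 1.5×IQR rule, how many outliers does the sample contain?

IQR = 49.50; fences at 482.50 − 74.25 = 408.25 and 532.00 + 74.25 = 606.25.
Outside the cutoffs: 358, 390, 616, 663.

4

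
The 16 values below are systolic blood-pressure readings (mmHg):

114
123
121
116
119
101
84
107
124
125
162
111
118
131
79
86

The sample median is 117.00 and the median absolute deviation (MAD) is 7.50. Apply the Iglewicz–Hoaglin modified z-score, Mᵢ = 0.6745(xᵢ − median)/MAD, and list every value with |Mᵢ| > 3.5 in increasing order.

|Mᵢ| > 3.5 ⇔ |xᵢ − 117.00| > 3.5·7.50/0.6745 = 38.92.
So outliers lie outside [78.08, 155.92].
162: M = 4.05 → outlier.

162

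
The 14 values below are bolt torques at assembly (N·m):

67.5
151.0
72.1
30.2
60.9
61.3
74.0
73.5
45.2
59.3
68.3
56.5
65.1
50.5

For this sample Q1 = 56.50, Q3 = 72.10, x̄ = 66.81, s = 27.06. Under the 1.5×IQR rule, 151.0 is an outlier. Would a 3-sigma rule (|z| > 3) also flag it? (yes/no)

z = (151.0 − 66.81) / 27.06 = 3.11.
|z| = 3.11 > 3.

yes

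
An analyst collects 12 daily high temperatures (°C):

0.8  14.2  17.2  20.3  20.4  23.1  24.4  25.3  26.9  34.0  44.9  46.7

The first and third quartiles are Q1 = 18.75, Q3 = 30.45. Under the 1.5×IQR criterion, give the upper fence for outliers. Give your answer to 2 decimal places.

48.00

IQR = Q3 − Q1 = 30.45 − 18.75 = 11.70.
Lower fence = Q1 − 1.5·IQR = 18.75 − 17.55 = 1.20.
Upper fence = Q3 + 1.5·IQR = 30.45 + 17.55 = 48.00.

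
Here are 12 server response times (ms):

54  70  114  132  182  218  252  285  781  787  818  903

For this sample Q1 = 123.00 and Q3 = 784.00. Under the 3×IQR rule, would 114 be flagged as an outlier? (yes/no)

IQR = Q3 − Q1 = 784.00 − 123.00 = 661.00.
Lower fence = Q1 − 3·IQR = 123.00 − 1983.00 = -1860.00.
Upper fence = Q3 + 3·IQR = 784.00 + 1983.00 = 2767.00.
114 lies within [-1860.00, 2767.00].

no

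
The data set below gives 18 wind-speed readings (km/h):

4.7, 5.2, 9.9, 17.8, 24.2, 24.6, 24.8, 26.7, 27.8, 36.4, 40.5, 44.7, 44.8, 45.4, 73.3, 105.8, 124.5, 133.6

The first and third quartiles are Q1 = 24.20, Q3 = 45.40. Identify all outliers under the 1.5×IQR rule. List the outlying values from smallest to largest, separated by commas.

IQR = Q3 − Q1 = 45.40 − 24.20 = 21.20.
Lower fence = Q1 − 1.5·IQR = 24.20 − 31.80 = -7.60.
Upper fence = Q3 + 1.5·IQR = 45.40 + 31.80 = 77.20.
105.8 > 77.20 → outlier.
124.5 > 77.20 → outlier.
133.6 > 77.20 → outlier.
All remaining values lie within [-7.60, 77.20].

105.8, 124.5, 133.6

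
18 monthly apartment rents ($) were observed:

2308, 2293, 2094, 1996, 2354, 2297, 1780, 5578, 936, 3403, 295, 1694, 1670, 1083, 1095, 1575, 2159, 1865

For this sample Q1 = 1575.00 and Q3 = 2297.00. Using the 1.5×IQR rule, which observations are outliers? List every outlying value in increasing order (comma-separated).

IQR = Q3 − Q1 = 2297.00 − 1575.00 = 722.00.
Lower fence = Q1 − 1.5·IQR = 1575.00 − 1083.00 = 492.00.
Upper fence = Q3 + 1.5·IQR = 2297.00 + 1083.00 = 3380.00.
295 < 492.00 → outlier.
3403 > 3380.00 → outlier.
5578 > 3380.00 → outlier.
All remaining values lie within [492.00, 3380.00].

295, 3403, 5578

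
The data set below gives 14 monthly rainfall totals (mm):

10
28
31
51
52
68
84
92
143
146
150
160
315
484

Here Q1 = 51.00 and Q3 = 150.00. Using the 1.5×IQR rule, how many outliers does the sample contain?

IQR = 99.00; fences at 51.00 − 148.50 = -97.50 and 150.00 + 148.50 = 298.50.
Outside the cutoffs: 315, 484.

2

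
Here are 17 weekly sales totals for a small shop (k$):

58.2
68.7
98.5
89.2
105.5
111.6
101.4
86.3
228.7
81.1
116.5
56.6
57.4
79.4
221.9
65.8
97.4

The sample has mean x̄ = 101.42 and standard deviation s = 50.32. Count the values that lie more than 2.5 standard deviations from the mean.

1

Cutoffs: x̄ ± 2.5s = [-24.38, 227.22].
Outside the cutoffs: 228.7.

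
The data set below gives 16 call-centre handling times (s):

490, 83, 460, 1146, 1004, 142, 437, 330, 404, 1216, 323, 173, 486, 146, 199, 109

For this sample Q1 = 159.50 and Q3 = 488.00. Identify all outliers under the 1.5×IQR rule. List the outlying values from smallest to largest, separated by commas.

1004, 1146, 1216

IQR = Q3 − Q1 = 488.00 − 159.50 = 328.50.
Lower fence = Q1 − 1.5·IQR = 159.50 − 492.75 = -333.25.
Upper fence = Q3 + 1.5·IQR = 488.00 + 492.75 = 980.75.
1004 > 980.75 → outlier.
1146 > 980.75 → outlier.
1216 > 980.75 → outlier.
All remaining values lie within [-333.25, 980.75].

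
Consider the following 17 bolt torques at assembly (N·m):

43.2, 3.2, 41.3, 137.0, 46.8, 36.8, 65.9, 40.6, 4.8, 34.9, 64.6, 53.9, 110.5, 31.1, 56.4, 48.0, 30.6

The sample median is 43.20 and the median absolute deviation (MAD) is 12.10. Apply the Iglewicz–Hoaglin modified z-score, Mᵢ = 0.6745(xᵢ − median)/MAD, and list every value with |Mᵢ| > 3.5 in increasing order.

|Mᵢ| > 3.5 ⇔ |xᵢ − 43.20| > 3.5·12.10/0.6745 = 62.79.
So outliers lie outside [-19.59, 105.99].
110.5: M = 3.75 → outlier.
137.0: M = 5.23 → outlier.

110.5, 137.0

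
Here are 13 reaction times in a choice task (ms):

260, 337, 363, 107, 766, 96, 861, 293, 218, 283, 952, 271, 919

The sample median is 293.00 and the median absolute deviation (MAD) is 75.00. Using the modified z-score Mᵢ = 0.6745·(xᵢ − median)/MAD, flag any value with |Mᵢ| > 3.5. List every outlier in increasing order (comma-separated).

766, 861, 919, 952

|Mᵢ| > 3.5 ⇔ |xᵢ − 293.00| > 3.5·75.00/0.6745 = 389.18.
So outliers lie outside [-96.18, 682.18].
766: M = 4.25 → outlier.
861: M = 5.11 → outlier.
919: M = 5.63 → outlier.
952: M = 5.93 → outlier.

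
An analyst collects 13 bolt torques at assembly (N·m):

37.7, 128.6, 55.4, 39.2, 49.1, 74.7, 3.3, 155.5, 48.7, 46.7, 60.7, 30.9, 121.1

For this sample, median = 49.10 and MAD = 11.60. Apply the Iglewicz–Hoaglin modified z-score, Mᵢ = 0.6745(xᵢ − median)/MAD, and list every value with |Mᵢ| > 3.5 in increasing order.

121.1, 128.6, 155.5

|Mᵢ| > 3.5 ⇔ |xᵢ − 49.10| > 3.5·11.60/0.6745 = 60.19.
So outliers lie outside [-11.09, 109.29].
121.1: M = 4.19 → outlier.
128.6: M = 4.62 → outlier.
155.5: M = 6.19 → outlier.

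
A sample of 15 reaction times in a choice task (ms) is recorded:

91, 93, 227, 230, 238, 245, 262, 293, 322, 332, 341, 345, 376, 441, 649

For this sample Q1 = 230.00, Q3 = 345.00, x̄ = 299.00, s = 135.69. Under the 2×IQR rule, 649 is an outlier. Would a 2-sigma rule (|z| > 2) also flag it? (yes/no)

z = (649 − 299.00) / 135.69 = 2.58.
|z| = 2.58 > 2.

yes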